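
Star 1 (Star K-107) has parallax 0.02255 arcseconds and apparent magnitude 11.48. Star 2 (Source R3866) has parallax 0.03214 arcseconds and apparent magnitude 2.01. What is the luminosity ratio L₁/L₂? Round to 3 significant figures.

d₁ = 1/p₁ = 1/0.02255″ = 44.346 pc; d₂ = 1/p₂ = 1/0.03214″ = 31.114 pc.
M₁ = m₁ − 5 log₁₀ d₁ + 5 = 11.48 − 8.2343 + 5 = 8.2457.
M₂ = 2.01 − 7.4648 + 5 = -0.4548.
L₁/L₂ = 10^(0.4(M₂ − M₁)) = 10^(0.4 × (-8.7005)) = 10^(-3.48020) = 0.00033098.

L₁/L₂ = 0.000331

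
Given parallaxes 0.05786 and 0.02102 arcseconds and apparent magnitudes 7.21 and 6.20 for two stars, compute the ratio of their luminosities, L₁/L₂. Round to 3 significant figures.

L₁/L₂ = 0.0521

d₁ = 1/p₁ = 1/0.05786″ = 17.283 pc; d₂ = 1/p₂ = 1/0.02102″ = 47.574 pc.
M₁ = m₁ − 5 log₁₀ d₁ + 5 = 7.21 − 6.1881 + 5 = 6.0219.
M₂ = 6.20 − 8.3868 + 5 = 2.8132.
L₁/L₂ = 10^(0.4(M₂ − M₁)) = 10^(0.4 × (-3.2087)) = 10^(-1.28348) = 0.052062.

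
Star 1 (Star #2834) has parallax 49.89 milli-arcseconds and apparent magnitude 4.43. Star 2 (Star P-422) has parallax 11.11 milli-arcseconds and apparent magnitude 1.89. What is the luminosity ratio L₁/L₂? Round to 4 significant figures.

L₁/L₂ = 0.004780

d₁ = 1/p₁ = 1/0.04989″ = 20.044 pc; d₂ = 1/p₂ = 1/0.01111″ = 90.009 pc.
M₁ = m₁ − 5 log₁₀ d₁ + 5 = 4.43 − 6.5099 + 5 = 2.9201.
M₂ = 1.89 − 9.7714 + 5 = -2.8814.
L₁/L₂ = 10^(0.4(M₂ − M₁)) = 10^(0.4 × (-5.8015)) = 10^(-2.32060) = 0.0047797.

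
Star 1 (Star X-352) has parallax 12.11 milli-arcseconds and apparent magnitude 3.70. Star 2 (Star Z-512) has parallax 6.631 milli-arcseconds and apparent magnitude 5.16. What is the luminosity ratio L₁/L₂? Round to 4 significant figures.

d₁ = 1/p₁ = 1/0.01211″ = 82.576 pc; d₂ = 1/p₂ = 1/0.006631″ = 150.81 pc.
M₁ = m₁ − 5 log₁₀ d₁ + 5 = 3.70 − 9.5843 + 5 = -0.8843.
M₂ = 5.16 − 10.8922 + 5 = -0.7322.
L₁/L₂ = 10^(0.4(M₂ − M₁)) = 10^(0.4 × 0.1521) = 10^0.06084 = 1.1504.

L₁/L₂ = 1.150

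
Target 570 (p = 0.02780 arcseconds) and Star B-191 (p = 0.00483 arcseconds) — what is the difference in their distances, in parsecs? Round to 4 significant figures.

171.1 pc

d_A = 1/0.02780″ = 35.971 pc; d_B = 1/0.004830″ = 207.04 pc.
|d_B − d_A| = |207.04 − 35.971| = 171.07 pc.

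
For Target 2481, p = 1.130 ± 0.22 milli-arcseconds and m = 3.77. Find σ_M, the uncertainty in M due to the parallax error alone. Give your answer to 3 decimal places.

M = m − 5 log₁₀ d + 5 = m + 5 log₁₀ p + 5, so ∂M/∂p = 5/(p ln 10).
σ_M = (5/ln 10) · (σ_p/p) = 2.1715 × 0.22/1.130 = 2.1715 × 0.19469 = 0.42277.

σ_M = 0.423 mag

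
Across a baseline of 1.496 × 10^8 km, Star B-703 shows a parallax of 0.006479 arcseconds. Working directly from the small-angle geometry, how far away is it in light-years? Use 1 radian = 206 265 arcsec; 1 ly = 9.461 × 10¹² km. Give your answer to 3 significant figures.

θ = 0.006479″ = 0.006479/206265 = 3.1411 × 10^-8 rad.
d = B/θ = (1.496 × 10^8) / (3.1411 × 10^-8) = 4.7627 × 10^15 km = (4.7627 × 10^15) / (9.461 × 10^12) ly = 503.4 ly.

503 ly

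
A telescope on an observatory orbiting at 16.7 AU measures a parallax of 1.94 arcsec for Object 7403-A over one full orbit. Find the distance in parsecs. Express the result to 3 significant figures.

With baseline B (in AU) and parallax p (in arcsec), d = B/p parsecs.
d = 16.7 / 1.94 = 8.6082 pc.

8.61 pc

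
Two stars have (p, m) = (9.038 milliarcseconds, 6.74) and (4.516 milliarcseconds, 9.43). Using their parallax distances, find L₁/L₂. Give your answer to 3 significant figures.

L₁/L₂ = 2.97

d₁ = 1/p₁ = 1/0.009038″ = 110.64 pc; d₂ = 1/p₂ = 1/0.004516″ = 221.43 pc.
M₁ = m₁ − 5 log₁₀ d₁ + 5 = 6.74 − 10.2196 + 5 = 1.5204.
M₂ = 9.43 − 11.7262 + 5 = 2.7038.
L₁/L₂ = 10^(0.4(M₂ − M₁)) = 10^(0.4 × 1.1834) = 10^0.47336 = 2.9741.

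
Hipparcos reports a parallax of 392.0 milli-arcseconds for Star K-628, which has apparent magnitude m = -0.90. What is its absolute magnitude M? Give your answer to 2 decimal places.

d = 1/p = 1/0.3920″ = 2.551 pc.
m − M = 5 log₁₀(2.551) − 5 = 2.0336 − 5 = -2.9664.
M = m − (m − M) = -0.90 − (-2.9664) = 2.07.

M = 2.07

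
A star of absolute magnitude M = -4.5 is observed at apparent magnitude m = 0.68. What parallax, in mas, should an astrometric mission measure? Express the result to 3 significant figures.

m − M = 0.68 − (-4.5) = 5.18.
d = 10^((m−M)/5 + 1) = 10^2.036 = 108.64 pc.
p = 1/d = 1/108.64 = 0.0092047 arcsec = 9.2047 mas.

9.20 mas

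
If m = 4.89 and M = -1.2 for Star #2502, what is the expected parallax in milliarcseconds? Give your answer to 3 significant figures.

m − M = 4.89 − (-1.2) = 6.09.
d = 10^((m−M)/5 + 1) = 10^2.218 = 165.2 pc.
p = 1/d = 1/165.2 = 0.0060533 arcsec = 6.0533 mas.

6.05 mas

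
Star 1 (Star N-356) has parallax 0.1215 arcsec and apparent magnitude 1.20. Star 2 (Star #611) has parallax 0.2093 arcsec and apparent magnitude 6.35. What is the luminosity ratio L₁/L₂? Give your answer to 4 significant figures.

d₁ = 1/p₁ = 1/0.1215″ = 8.2305 pc; d₂ = 1/p₂ = 1/0.2093″ = 4.7778 pc.
M₁ = m₁ − 5 log₁₀ d₁ + 5 = 1.20 − 4.5771 + 5 = 1.6229.
M₂ = 6.35 − 3.3961 + 5 = 7.9539.
L₁/L₂ = 10^(0.4(M₂ − M₁)) = 10^(0.4 × 6.3310) = 10^2.53240 = 340.72.

L₁/L₂ = 340.7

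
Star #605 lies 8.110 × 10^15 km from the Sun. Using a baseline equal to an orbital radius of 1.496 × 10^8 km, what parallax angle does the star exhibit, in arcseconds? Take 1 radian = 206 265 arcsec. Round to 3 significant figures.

θ ≈ B/d = (1.496 × 10^8) / (8.110 × 10^15) = 1.8446 × 10^-8 rad.
In arcseconds: 1.8446 × 10^-8 × 206265 = 0.0038048″.

0.00380 arcsec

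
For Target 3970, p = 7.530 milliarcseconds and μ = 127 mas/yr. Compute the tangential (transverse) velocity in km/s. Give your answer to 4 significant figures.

d = 1/p = 1/0.007530″ = 132.8 pc.
μ = 127 mas/yr = 0.127 ″/yr.
v_t = 4.74 × μ × d = 4.74 × 0.127 × 132.8 = 79.943 km/s.

79.94 km/s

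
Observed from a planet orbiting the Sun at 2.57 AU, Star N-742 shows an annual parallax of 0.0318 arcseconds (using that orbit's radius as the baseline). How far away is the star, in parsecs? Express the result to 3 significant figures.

80.8 pc

With baseline B (in AU) and parallax p (in arcsec), d = B/p parsecs.
d = 2.57 / 0.0318 = 80.818 pc.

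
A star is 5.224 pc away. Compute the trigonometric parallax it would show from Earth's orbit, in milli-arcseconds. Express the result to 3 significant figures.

191 mas

p = 1/d = 1/5.224 = 0.19142 arcsec.
= 0.19142 × 1000 = 191.42 mas.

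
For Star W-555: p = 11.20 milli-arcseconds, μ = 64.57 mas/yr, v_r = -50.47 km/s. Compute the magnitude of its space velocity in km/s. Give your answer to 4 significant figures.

57.39 km/s

d = 1/p = 1/0.01120″ = 89.286 pc.
μ = 64.57 mas/yr = 0.06457 ″/yr.
v_t = 4.740 μ d = 4.740 × 0.06457 × 89.286 = 27.327 km/s.
v = √(v_r² + v_t²) = √((-50.47)² + 27.327²) = √3293.99 = 57.393 km/s.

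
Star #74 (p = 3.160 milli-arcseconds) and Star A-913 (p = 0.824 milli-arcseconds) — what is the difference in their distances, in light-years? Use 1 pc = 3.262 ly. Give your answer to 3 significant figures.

d_A = 1/0.003160″ = 316.46 pc; d_B = 1/0.0008240″ = 1213.6 pc.
|d_B − d_A| = |1213.6 − 316.46| = 897.14 pc = 897.14 × 3.262 ly = 2926.5 ly.

2930 ly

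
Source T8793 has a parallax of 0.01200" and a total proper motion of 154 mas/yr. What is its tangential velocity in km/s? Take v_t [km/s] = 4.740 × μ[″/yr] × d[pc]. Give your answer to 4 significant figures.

60.83 km/s

d = 1/p = 1/0.01200″ = 83.333 pc.
μ = 154 mas/yr = 0.154 ″/yr.
v_t = 4.74 × μ × d = 4.74 × 0.154 × 83.333 = 60.83 km/s.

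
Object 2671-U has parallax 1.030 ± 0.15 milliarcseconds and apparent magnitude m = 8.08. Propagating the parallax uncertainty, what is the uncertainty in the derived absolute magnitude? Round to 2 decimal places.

M = m − 5 log₁₀ d + 5 = m + 5 log₁₀ p + 5, so ∂M/∂p = 5/(p ln 10).
σ_M = (5/ln 10) · (σ_p/p) = 2.1715 × 0.15/1.030 = 2.1715 × 0.14563 = 0.31624.

σ_M = 0.32 mag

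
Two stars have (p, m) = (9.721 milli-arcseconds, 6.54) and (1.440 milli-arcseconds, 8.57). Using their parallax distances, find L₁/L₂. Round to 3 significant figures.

L₁/L₂ = 0.142

d₁ = 1/p₁ = 1/0.009721″ = 102.87 pc; d₂ = 1/p₂ = 1/0.001440″ = 694.44 pc.
M₁ = m₁ − 5 log₁₀ d₁ + 5 = 6.54 − 10.0614 + 5 = 1.4786.
M₂ = 8.57 − 14.2082 + 5 = -0.6382.
L₁/L₂ = 10^(0.4(M₂ − M₁)) = 10^(0.4 × (-2.1168)) = 10^(-0.84672) = 0.14232.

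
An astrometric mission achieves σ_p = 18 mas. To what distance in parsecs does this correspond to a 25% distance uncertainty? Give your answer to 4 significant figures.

σ_d/d = σ_p/p, so the condition is σ_p/p ≤ 0.25, i.e. p ≥ σ_p/0.25.
p_min = 18/0.25 = 72 mas = 0.072 arcsec.
d_max = 1/p_min = 1/0.072 = 13.889 pc.

13.89 pc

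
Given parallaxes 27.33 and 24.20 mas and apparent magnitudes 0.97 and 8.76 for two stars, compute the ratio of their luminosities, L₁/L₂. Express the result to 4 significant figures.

d₁ = 1/p₁ = 1/0.02733″ = 36.59 pc; d₂ = 1/p₂ = 1/0.02420″ = 41.322 pc.
M₁ = m₁ − 5 log₁₀ d₁ + 5 = 0.97 − 7.8168 + 5 = -1.8468.
M₂ = 8.76 − 8.0809 + 5 = 5.6791.
L₁/L₂ = 10^(0.4(M₂ − M₁)) = 10^(0.4 × 7.5259) = 10^3.01036 = 1024.1.

L₁/L₂ = 1024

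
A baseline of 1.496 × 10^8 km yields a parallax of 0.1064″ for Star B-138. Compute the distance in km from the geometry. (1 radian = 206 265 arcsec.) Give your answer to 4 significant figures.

θ = 0.1064″ = 0.1064/206265 = 5.1584 × 10^-7 rad.
d = B/θ = (1.496 × 10^8) / (5.1584 × 10^-7) = 2.9001 × 10^14 km.

2.900 × 10^14 km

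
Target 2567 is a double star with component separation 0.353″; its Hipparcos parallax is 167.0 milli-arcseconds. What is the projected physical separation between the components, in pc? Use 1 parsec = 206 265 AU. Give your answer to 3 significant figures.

d = 1/p = 1/0.1670″ = 5.988 pc.
At distance d (pc), an angle of θ arcsec spans θ·d AU: s = 0.353 × 5.988 = 2.1138 AU.
= 2.1138 / 206265 = 1.0248 × 10^-5 pc.

1.02 × 10^-5 pc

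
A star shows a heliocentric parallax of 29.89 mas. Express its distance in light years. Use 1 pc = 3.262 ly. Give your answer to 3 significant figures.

p = 29.89 mas = 0.02989 arcsec.
d = 1/p = 1/0.02989 = 33.456 pc.
In light-years: 33.456 × 3.262 = 109.13 ly.

109 light years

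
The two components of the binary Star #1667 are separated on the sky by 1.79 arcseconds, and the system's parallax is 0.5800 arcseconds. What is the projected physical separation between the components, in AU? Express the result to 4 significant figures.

d = 1/p = 1/0.5800″ = 1.7241 pc.
At distance d (pc), an angle of θ arcsec spans θ·d AU: s = 1.79 × 1.7241 = 3.0861 AU.

3.086 AU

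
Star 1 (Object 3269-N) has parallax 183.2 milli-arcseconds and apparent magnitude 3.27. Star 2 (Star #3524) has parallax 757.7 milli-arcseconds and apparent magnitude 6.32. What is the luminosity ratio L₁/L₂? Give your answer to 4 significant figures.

d₁ = 1/p₁ = 1/0.1832″ = 5.4585 pc; d₂ = 1/p₂ = 1/0.7577″ = 1.3198 pc.
M₁ = m₁ − 5 log₁₀ d₁ + 5 = 3.27 − 3.6854 + 5 = 4.5846.
M₂ = 6.32 − 0.6025 + 5 = 10.7175.
L₁/L₂ = 10^(0.4(M₂ − M₁)) = 10^(0.4 × 6.1329) = 10^2.45316 = 283.9.

L₁/L₂ = 283.9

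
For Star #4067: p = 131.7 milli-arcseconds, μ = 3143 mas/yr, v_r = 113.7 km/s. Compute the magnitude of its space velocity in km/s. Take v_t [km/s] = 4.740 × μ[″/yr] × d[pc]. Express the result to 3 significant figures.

160 km/s

d = 1/p = 1/0.1317″ = 7.593 pc.
μ = 3143 mas/yr = 3.143 ″/yr.
v_t = 4.740 μ d = 4.740 × 3.143 × 7.593 = 113.12 km/s.
v = √(v_r² + v_t²) = √(113.7² + 113.12²) = √25723.8 = 160.39 km/s.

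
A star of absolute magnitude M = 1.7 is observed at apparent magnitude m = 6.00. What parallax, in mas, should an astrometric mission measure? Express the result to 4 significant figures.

m − M = 6.00 − 1.7 = 4.30.
d = 10^((m−M)/5 + 1) = 10^1.860 = 72.444 pc.
p = 1/d = 1/72.444 = 0.013804 arcsec = 13.804 mas.

13.80 mas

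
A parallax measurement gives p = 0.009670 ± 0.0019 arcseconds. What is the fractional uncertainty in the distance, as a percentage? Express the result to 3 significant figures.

For d = 1/p, |σ_d/d| = |σ_p/p|.
σ_p/p = 0.0019 / 0.009670 = 0.19648 = 19.648%.

19.6%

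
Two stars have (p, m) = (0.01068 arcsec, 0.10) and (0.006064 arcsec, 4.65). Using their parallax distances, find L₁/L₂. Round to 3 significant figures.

d₁ = 1/p₁ = 1/0.01068″ = 93.633 pc; d₂ = 1/p₂ = 1/0.006064″ = 164.91 pc.
M₁ = m₁ − 5 log₁₀ d₁ + 5 = 0.10 − 9.8571 + 5 = -4.7571.
M₂ = 4.65 − 11.0862 + 5 = -1.4362.
L₁/L₂ = 10^(0.4(M₂ − M₁)) = 10^(0.4 × 3.3209) = 10^1.32836 = 21.299.

L₁/L₂ = 21.3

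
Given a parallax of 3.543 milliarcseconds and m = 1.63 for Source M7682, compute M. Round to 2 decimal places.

d = 1/p = 1/0.003543″ = 282.25 pc.
m − M = 5 log₁₀(282.25) − 5 = 12.2532 − 5 = 7.2532.
M = m − (m − M) = 1.63 − 7.2532 = -5.62.

M = -5.62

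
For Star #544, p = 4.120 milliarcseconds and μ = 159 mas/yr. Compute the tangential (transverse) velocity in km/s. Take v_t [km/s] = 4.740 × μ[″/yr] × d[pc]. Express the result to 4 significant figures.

182.9 km/s

d = 1/p = 1/0.004120″ = 242.72 pc.
μ = 159 mas/yr = 0.159 ″/yr.
v_t = 4.74 × μ × d = 4.74 × 0.159 × 242.72 = 182.93 km/s.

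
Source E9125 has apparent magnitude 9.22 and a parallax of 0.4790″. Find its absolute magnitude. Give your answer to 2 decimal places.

M = 12.62

d = 1/p = 1/0.4790″ = 2.0877 pc.
m − M = 5 log₁₀(2.0877) − 5 = 1.5983 − 5 = -3.4017.
M = m − (m − M) = 9.22 − (-3.4017) = 12.62.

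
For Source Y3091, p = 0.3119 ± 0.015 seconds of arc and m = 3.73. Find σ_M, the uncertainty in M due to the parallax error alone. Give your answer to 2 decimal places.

M = m − 5 log₁₀ d + 5 = m + 5 log₁₀ p + 5, so ∂M/∂p = 5/(p ln 10).
σ_M = (5/ln 10) · (σ_p/p) = 2.1715 × 0.015/0.3119 = 2.1715 × 0.048092 = 0.10443.

σ_M = 0.10 mag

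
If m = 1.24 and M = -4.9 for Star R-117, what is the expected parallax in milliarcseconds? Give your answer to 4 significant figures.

5.916 mas

m − M = 1.24 − (-4.9) = 6.14.
d = 10^((m−M)/5 + 1) = 10^2.228 = 169.04 pc.
p = 1/d = 1/169.04 = 0.0059158 arcsec = 5.9158 mas.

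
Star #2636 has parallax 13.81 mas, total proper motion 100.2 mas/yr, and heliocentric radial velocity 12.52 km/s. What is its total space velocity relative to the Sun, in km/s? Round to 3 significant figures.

36.6 km/s

d = 1/p = 1/0.01381″ = 72.411 pc.
μ = 100.2 mas/yr = 0.1002 ″/yr.
v_t = 4.740 μ d = 4.740 × 0.1002 × 72.411 = 34.391 km/s.
v = √(v_r² + v_t²) = √(12.52² + 34.391²) = √1339.49 = 36.599 km/s.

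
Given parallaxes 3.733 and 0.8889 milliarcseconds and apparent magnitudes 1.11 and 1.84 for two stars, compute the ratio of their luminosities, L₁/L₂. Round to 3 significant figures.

d₁ = 1/p₁ = 1/0.003733″ = 267.88 pc; d₂ = 1/p₂ = 1/0.0008889″ = 1125 pc.
M₁ = m₁ − 5 log₁₀ d₁ + 5 = 1.11 − 12.1397 + 5 = -6.0297.
M₂ = 1.84 − 15.2558 + 5 = -8.4158.
L₁/L₂ = 10^(0.4(M₂ − M₁)) = 10^(0.4 × (-2.3861)) = 10^(-0.95444) = 0.11106.

L₁/L₂ = 0.111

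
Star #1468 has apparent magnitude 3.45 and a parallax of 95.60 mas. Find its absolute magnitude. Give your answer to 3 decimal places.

M = 3.352

d = 1/p = 1/0.09560″ = 10.46 pc.
m − M = 5 log₁₀(10.46) − 5 = 5.0977 − 5 = 0.0977.
M = m − (m − M) = 3.45 − 0.0977 = 3.352.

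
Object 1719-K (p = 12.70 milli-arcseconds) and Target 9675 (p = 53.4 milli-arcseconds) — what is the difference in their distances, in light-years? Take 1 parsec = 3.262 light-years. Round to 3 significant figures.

d_A = 1/0.01270″ = 78.74 pc; d_B = 1/0.05340″ = 18.727 pc.
|d_B − d_A| = |18.727 − 78.74| = 60.013 pc = 60.013 × 3.262 ly = 195.76 ly.

196 ly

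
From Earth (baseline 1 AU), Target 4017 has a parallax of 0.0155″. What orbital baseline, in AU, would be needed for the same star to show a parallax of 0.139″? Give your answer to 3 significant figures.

Parallax scales linearly with baseline: p ∝ B, so B = p_target / p_Earth × 1 AU.
B = 0.139 / 0.0155 = 8.9677 AU.

8.97 AU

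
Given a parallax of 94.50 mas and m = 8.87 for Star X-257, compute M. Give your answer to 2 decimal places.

d = 1/p = 1/0.09450″ = 10.582 pc.
m − M = 5 log₁₀(10.582) − 5 = 5.1228 − 5 = 0.1228.
M = m − (m − M) = 8.87 − 0.1228 = 8.75.

M = 8.75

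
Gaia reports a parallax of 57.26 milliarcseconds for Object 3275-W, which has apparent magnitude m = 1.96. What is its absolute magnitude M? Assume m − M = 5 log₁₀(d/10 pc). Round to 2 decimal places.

M = 0.75

d = 1/p = 1/0.05726″ = 17.464 pc.
m − M = 5 log₁₀(17.464) − 5 = 6.2107 − 5 = 1.2107.
M = m − (m − M) = 1.96 − 1.2107 = 0.75.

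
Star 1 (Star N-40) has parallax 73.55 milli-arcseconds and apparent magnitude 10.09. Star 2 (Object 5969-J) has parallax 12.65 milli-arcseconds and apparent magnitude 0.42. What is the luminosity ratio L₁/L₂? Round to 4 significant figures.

L₁/L₂ = 4.009 × 10^-6

d₁ = 1/p₁ = 1/0.07355″ = 13.596 pc; d₂ = 1/p₂ = 1/0.01265″ = 79.051 pc.
M₁ = m₁ − 5 log₁₀ d₁ + 5 = 10.09 − 5.6671 + 5 = 9.4229.
M₂ = 0.42 − 9.4895 + 5 = -4.0695.
L₁/L₂ = 10^(0.4(M₂ − M₁)) = 10^(0.4 × (-13.4924)) = 10^(-5.39696) = 0.000004009.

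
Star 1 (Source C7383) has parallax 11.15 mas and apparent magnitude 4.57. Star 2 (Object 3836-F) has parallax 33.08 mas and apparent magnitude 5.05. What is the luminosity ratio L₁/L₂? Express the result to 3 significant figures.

L₁/L₂ = 13.7

d₁ = 1/p₁ = 1/0.01115″ = 89.686 pc; d₂ = 1/p₂ = 1/0.03308″ = 30.23 pc.
M₁ = m₁ − 5 log₁₀ d₁ + 5 = 4.57 − 9.7636 + 5 = -0.1936.
M₂ = 5.05 − 7.4022 + 5 = 2.6478.
L₁/L₂ = 10^(0.4(M₂ − M₁)) = 10^(0.4 × 2.8414) = 10^1.13656 = 13.695.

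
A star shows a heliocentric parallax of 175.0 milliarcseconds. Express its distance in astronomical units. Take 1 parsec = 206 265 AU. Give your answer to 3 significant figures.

p = 175.0 milliarcseconds = 0.1750 arcsec.
d = 1/p = 1/0.1750 = 5.7143 pc.
In AU: 5.7143 × 206265 = 1.1787 × 10^6 AU.

1.18 × 10^6 AU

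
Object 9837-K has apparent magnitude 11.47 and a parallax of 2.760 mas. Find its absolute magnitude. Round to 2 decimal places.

M = 3.67

d = 1/p = 1/0.002760″ = 362.32 pc.
m − M = 5 log₁₀(362.32) − 5 = 12.7955 − 5 = 7.7955.
M = m − (m − M) = 11.47 − 7.7955 = 3.67.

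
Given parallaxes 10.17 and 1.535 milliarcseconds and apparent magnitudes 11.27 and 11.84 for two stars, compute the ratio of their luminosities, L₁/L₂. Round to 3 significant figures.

d₁ = 1/p₁ = 1/0.01017″ = 98.328 pc; d₂ = 1/p₂ = 1/0.001535″ = 651.47 pc.
M₁ = m₁ − 5 log₁₀ d₁ + 5 = 11.27 − 9.9634 + 5 = 6.3066.
M₂ = 11.84 − 14.0695 + 5 = 2.7705.
L₁/L₂ = 10^(0.4(M₂ − M₁)) = 10^(0.4 × (-3.5361)) = 10^(-1.41444) = 0.038509.

L₁/L₂ = 0.0385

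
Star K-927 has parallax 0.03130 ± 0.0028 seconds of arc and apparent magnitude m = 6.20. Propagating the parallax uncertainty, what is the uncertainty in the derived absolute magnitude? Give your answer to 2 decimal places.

M = m − 5 log₁₀ d + 5 = m + 5 log₁₀ p + 5, so ∂M/∂p = 5/(p ln 10).
σ_M = (5/ln 10) · (σ_p/p) = 2.1715 × 0.0028/0.03130 = 2.1715 × 0.089457 = 0.19426.

σ_M = 0.19 mag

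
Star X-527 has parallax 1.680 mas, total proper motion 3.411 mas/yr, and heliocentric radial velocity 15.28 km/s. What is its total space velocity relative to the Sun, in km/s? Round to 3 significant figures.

d = 1/p = 1/0.001680″ = 595.24 pc.
μ = 3.411 mas/yr = 0.003411 ″/yr.
v_t = 4.740 μ d = 4.740 × 0.003411 × 595.24 = 9.6239 km/s.
v = √(v_r² + v_t²) = √(15.28² + 9.6239²) = √326.098 = 18.058 km/s.

18.1 km/s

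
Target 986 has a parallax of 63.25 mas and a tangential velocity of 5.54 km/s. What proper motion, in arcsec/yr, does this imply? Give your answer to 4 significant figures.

d = 1/p = 1/0.06325″ = 15.81 pc.
μ = v_t / (4.74 d) = 5.54 / (4.74 × 15.81) = 5.54 / 74.939 = 0.073927 ″/yr.

0.07393 arcsec/yr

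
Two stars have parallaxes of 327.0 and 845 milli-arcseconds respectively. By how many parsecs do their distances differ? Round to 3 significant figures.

d_A = 1/0.3270″ = 3.0581 pc; d_B = 1/0.8450″ = 1.1834 pc.
|d_B − d_A| = |1.1834 − 3.0581| = 1.8747 pc.

1.87 pc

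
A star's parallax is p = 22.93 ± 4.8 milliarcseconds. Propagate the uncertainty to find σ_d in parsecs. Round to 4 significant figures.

9.129 pc

d = 1/p, so σ_d = σ_p / p².
σ_d = 0.00480 / (0.02293)² = 0.00480 / 0.00052578 = 9.1293 pc.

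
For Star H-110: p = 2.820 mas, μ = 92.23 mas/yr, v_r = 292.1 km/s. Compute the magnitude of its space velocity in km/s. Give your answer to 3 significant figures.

d = 1/p = 1/0.002820″ = 354.61 pc.
μ = 92.23 mas/yr = 0.09223 ″/yr.
v_t = 4.740 μ d = 4.740 × 0.09223 × 354.61 = 155.02 km/s.
v = √(v_r² + v_t²) = √(292.1² + 155.02²) = √109354 = 330.69 km/s.

331 km/s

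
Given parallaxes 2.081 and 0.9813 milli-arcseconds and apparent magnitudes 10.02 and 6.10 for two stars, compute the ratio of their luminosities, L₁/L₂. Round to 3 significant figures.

L₁/L₂ = 0.00601

d₁ = 1/p₁ = 1/0.002081″ = 480.54 pc; d₂ = 1/p₂ = 1/0.0009813″ = 1019.1 pc.
M₁ = m₁ − 5 log₁₀ d₁ + 5 = 10.02 − 13.4086 + 5 = 1.6114.
M₂ = 6.10 − 15.0411 + 5 = -3.9411.
L₁/L₂ = 10^(0.4(M₂ − M₁)) = 10^(0.4 × (-5.5525)) = 10^(-2.22100) = 0.0060117.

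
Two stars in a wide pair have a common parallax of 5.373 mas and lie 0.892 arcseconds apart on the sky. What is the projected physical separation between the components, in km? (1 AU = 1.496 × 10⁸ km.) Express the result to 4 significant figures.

2.484 × 10^10 km

d = 1/p = 1/0.005373″ = 186.12 pc.
At distance d (pc), an angle of θ arcsec spans θ·d AU: s = 0.892 × 186.12 = 166.02 AU.
= 166.02 × 1.496 × 10⁸ km = 2.4837 × 10^10 km.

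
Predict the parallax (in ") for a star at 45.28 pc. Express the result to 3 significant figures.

p = 1/d = 1/45.28 = 0.022085 arcsec.

0.0221 "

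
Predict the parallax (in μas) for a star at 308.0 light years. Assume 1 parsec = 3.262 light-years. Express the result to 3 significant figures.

d = 308.0 ly ÷ 3.262 = 94.421 pc.
p = 1/d = 1/94.421 = 0.010591 arcsec.
= 0.010591 × 10⁶ = 10591 μas.

10600 μas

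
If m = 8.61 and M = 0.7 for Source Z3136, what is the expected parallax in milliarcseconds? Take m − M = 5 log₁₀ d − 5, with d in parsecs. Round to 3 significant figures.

2.62 mas

m − M = 8.61 − 0.7 = 7.91.
d = 10^((m−M)/5 + 1) = 10^2.582 = 381.94 pc.
p = 1/d = 1/381.94 = 0.0026182 arcsec = 2.6182 mas.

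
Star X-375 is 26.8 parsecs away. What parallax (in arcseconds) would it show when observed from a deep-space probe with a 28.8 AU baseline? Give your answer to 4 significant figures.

1.075 arcsec

p (arcsec) = B (AU) / d (pc).
p = 28.8 / 26.8 = 1.0746 arcsec.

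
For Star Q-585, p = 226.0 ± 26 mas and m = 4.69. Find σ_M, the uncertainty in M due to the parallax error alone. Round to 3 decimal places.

M = m − 5 log₁₀ d + 5 = m + 5 log₁₀ p + 5, so ∂M/∂p = 5/(p ln 10).
σ_M = (5/ln 10) · (σ_p/p) = 2.1715 × 26/226.0 = 2.1715 × 0.11504 = 0.24981.

σ_M = 0.250 mag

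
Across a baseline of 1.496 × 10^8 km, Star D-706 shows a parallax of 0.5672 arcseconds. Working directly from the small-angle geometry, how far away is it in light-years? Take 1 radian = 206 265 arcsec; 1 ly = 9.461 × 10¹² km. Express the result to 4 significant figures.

5.750 ly

θ = 0.5672″ = 0.5672/206265 = 2.7499 × 10^-6 rad.
d = B/θ = (1.496 × 10^8) / (2.7499 × 10^-6) = 5.4402 × 10^13 km = (5.4402 × 10^13) / (9.461 × 10^12) ly = 5.7501 ly.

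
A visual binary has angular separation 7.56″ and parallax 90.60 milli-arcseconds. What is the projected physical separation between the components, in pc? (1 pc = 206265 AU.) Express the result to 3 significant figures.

d = 1/p = 1/0.09060″ = 11.038 pc.
At distance d (pc), an angle of θ arcsec spans θ·d AU: s = 7.56 × 11.038 = 83.447 AU.
= 83.447 / 206265 = 0.00040456 pc.

0.000405 pc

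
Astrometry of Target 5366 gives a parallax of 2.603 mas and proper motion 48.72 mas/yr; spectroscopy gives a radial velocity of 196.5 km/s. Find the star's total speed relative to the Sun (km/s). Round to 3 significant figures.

216 km/s

d = 1/p = 1/0.002603″ = 384.17 pc.
μ = 48.72 mas/yr = 0.04872 ″/yr.
v_t = 4.740 μ d = 4.740 × 0.04872 × 384.17 = 88.717 km/s.
v = √(v_r² + v_t²) = √(196.5² + 88.717²) = √46483 = 215.6 km/s.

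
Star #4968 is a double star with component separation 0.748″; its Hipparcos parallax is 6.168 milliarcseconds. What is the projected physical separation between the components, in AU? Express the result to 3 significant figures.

d = 1/p = 1/0.006168″ = 162.13 pc.
At distance d (pc), an angle of θ arcsec spans θ·d AU: s = 0.748 × 162.13 = 121.27 AU.

121 AU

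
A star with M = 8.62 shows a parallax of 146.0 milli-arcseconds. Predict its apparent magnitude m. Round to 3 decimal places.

m = 7.798

d = 1/p = 1/0.1460″ = 6.8493 pc.
m − M = 5 log₁₀ d − 5 = 5 log₁₀(6.8493) − 5 = 4.1782 − 5 = -0.8218.
m = M + (m − M) = 8.62 + (-0.8218) = 7.798.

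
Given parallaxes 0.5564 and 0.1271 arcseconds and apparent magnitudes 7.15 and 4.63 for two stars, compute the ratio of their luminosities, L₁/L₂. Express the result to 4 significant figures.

d₁ = 1/p₁ = 1/0.5564″ = 1.7973 pc; d₂ = 1/p₂ = 1/0.1271″ = 7.8678 pc.
M₁ = m₁ − 5 log₁₀ d₁ + 5 = 7.15 − 1.2731 + 5 = 10.8769.
M₂ = 4.63 − 4.4793 + 5 = 5.1507.
L₁/L₂ = 10^(0.4(M₂ − M₁)) = 10^(0.4 × (-5.7262)) = 10^(-2.29048) = 0.0051229.

L₁/L₂ = 0.005123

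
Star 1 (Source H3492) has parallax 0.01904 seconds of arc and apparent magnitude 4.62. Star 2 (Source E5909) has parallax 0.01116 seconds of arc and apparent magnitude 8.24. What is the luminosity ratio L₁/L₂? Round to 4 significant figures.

d₁ = 1/p₁ = 1/0.01904″ = 52.521 pc; d₂ = 1/p₂ = 1/0.01116″ = 89.606 pc.
M₁ = m₁ − 5 log₁₀ d₁ + 5 = 4.62 − 8.6017 + 5 = 1.0183.
M₂ = 8.24 − 9.7617 + 5 = 3.4783.
L₁/L₂ = 10^(0.4(M₂ − M₁)) = 10^(0.4 × 2.4600) = 10^0.98400 = 9.6383.

L₁/L₂ = 9.638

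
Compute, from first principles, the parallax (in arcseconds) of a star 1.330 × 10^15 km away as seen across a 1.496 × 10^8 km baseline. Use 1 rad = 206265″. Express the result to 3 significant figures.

0.0232 arcsec

θ ≈ B/d = (1.496 × 10^8) / (1.330 × 10^15) = 1.1248 × 10^-7 rad.
In arcseconds: 1.1248 × 10^-7 × 206265 = 0.023201″.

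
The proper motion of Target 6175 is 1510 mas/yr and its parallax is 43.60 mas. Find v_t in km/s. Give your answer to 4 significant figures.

164.2 km/s

d = 1/p = 1/0.04360″ = 22.936 pc.
μ = 1510 mas/yr = 1.51 ″/yr.
v_t = 4.74 × μ × d = 4.74 × 1.51 × 22.936 = 164.16 km/s.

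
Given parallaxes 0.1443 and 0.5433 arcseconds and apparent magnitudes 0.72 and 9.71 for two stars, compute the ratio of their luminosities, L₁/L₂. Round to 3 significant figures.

d₁ = 1/p₁ = 1/0.1443″ = 6.93 pc; d₂ = 1/p₂ = 1/0.5433″ = 1.8406 pc.
M₁ = m₁ − 5 log₁₀ d₁ + 5 = 0.72 − 4.2037 + 5 = 1.5163.
M₂ = 9.71 − 1.3248 + 5 = 13.3852.
L₁/L₂ = 10^(0.4(M₂ − M₁)) = 10^(0.4 × 11.8689) = 10^4.74756 = 55919.

L₁/L₂ = 55900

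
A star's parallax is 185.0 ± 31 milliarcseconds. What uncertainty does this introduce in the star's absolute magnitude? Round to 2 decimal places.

M = m − 5 log₁₀ d + 5 = m + 5 log₁₀ p + 5, so ∂M/∂p = 5/(p ln 10).
σ_M = (5/ln 10) · (σ_p/p) = 2.1715 × 31/185.0 = 2.1715 × 0.16757 = 0.36388.

σ_M = 0.36 mag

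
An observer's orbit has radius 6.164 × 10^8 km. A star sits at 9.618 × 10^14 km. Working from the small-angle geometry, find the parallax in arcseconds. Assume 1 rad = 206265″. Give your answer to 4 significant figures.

θ ≈ B/d = (6.164 × 10^8) / (9.618 × 10^14) = 6.4088 × 10^-7 rad.
In arcseconds: 6.4088 × 10^-7 × 206265 = 0.13219″.

0.1322 arcsec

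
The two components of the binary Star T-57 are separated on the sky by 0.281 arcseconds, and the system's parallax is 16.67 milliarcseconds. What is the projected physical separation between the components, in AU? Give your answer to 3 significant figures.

d = 1/p = 1/0.01667″ = 59.988 pc.
At distance d (pc), an angle of θ arcsec spans θ·d AU: s = 0.281 × 59.988 = 16.857 AU.

16.9 AU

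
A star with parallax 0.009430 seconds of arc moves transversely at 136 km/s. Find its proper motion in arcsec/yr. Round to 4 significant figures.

d = 1/p = 1/0.009430″ = 106.04 pc.
μ = v_t / (4.74 d) = 136 / (4.74 × 106.04) = 136 / 502.63 = 0.27058 ″/yr.

0.2706 arcsec/yr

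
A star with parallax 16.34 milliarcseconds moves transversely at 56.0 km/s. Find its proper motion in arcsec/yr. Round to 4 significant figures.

0.1930 arcsec/yr

d = 1/p = 1/0.01634″ = 61.2 pc.
μ = v_t / (4.74 d) = 56.0 / (4.74 × 61.2) = 56.0 / 290.09 = 0.19304 ″/yr.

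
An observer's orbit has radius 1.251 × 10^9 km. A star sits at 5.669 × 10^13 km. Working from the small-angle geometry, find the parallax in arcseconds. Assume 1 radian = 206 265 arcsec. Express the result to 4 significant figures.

4.552 arcsec

θ ≈ B/d = (1.251 × 10^9) / (5.669 × 10^13) = 2.2067 × 10^-5 rad.
In arcseconds: 2.2067 × 10^-5 × 206265 = 4.5516″.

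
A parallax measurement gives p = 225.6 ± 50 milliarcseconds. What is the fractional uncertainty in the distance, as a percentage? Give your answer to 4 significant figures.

22.16%

For d = 1/p, |σ_d/d| = |σ_p/p|.
σ_p/p = 50 / 225.6 = 0.22163 = 22.163%.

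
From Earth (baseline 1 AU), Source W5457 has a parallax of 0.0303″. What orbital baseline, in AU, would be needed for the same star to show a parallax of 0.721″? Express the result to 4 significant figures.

23.80 AU

Parallax scales linearly with baseline: p ∝ B, so B = p_target / p_Earth × 1 AU.
B = 0.721 / 0.0303 = 23.795 AU.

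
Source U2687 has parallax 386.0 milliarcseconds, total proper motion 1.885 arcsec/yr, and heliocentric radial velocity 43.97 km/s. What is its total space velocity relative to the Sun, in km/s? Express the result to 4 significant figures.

49.69 km/s

d = 1/p = 1/0.3860″ = 2.5907 pc.
v_t = 4.740 μ d = 4.740 × 1.885 × 2.5907 = 23.148 km/s.
v = √(v_r² + v_t²) = √(43.97² + 23.148²) = √2469.19 = 49.691 km/s.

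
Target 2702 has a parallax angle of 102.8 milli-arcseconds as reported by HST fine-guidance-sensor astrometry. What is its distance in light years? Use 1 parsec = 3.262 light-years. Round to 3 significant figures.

31.7 light years

p = 102.8 milli-arcseconds = 0.1028 arcsec.
d = 1/p = 1/0.1028 = 9.7276 pc.
In light-years: 9.7276 × 3.262 = 31.731 ly.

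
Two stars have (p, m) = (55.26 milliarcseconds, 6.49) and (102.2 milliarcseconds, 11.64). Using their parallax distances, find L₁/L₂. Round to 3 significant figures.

L₁/L₂ = 393

d₁ = 1/p₁ = 1/0.05526″ = 18.096 pc; d₂ = 1/p₂ = 1/0.1022″ = 9.7847 pc.
M₁ = m₁ − 5 log₁₀ d₁ + 5 = 6.49 − 6.2879 + 5 = 5.2021.
M₂ = 11.64 − 4.9527 + 5 = 11.6873.
L₁/L₂ = 10^(0.4(M₂ − M₁)) = 10^(0.4 × 6.4852) = 10^2.59408 = 392.72.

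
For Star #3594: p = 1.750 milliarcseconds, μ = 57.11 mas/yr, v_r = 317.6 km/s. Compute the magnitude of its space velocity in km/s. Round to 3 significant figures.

353 km/s

d = 1/p = 1/0.001750″ = 571.43 pc.
μ = 57.11 mas/yr = 0.05711 ″/yr.
v_t = 4.740 μ d = 4.740 × 0.05711 × 571.43 = 154.69 km/s.
v = √(v_r² + v_t²) = √(317.6² + 154.69²) = √124799 = 353.27 km/s.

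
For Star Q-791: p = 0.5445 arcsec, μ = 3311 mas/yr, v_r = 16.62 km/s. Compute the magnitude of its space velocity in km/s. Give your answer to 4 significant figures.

d = 1/p = 1/0.5445″ = 1.8365 pc.
μ = 3311 mas/yr = 3.311 ″/yr.
v_t = 4.740 μ d = 4.740 × 3.311 × 1.8365 = 28.822 km/s.
v = √(v_r² + v_t²) = √(16.62² + 28.822²) = √1106.93 = 33.271 km/s.

33.27 km/s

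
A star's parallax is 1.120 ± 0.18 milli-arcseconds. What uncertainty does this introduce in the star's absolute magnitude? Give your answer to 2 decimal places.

M = m − 5 log₁₀ d + 5 = m + 5 log₁₀ p + 5, so ∂M/∂p = 5/(p ln 10).
σ_M = (5/ln 10) · (σ_p/p) = 2.1715 × 0.18/1.120 = 2.1715 × 0.16071 = 0.34898.

σ_M = 0.35 mag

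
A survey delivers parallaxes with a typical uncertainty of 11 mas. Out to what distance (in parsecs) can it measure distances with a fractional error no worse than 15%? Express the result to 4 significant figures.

σ_d/d = σ_p/p, so the condition is σ_p/p ≤ 0.15, i.e. p ≥ σ_p/0.15.
p_min = 11/0.15 = 73.333 mas = 0.073333 arcsec.
d_max = 1/p_min = 1/0.073333 = 13.636 pc.

13.64 pc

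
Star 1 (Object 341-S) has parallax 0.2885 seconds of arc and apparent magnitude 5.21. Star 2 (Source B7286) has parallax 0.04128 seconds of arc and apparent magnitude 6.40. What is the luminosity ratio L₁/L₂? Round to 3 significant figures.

d₁ = 1/p₁ = 1/0.2885″ = 3.4662 pc; d₂ = 1/p₂ = 1/0.04128″ = 24.225 pc.
M₁ = m₁ − 5 log₁₀ d₁ + 5 = 5.21 − 2.6993 + 5 = 7.5107.
M₂ = 6.40 − 6.9213 + 5 = 4.4787.
L₁/L₂ = 10^(0.4(M₂ − M₁)) = 10^(0.4 × (-3.0320)) = 10^(-1.21280) = 0.061263.

L₁/L₂ = 0.0613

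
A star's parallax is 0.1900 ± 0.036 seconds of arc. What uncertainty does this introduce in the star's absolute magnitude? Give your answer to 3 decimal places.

σ_M = 0.411 mag

M = m − 5 log₁₀ d + 5 = m + 5 log₁₀ p + 5, so ∂M/∂p = 5/(p ln 10).
σ_M = (5/ln 10) · (σ_p/p) = 2.1715 × 0.036/0.1900 = 2.1715 × 0.18947 = 0.41143.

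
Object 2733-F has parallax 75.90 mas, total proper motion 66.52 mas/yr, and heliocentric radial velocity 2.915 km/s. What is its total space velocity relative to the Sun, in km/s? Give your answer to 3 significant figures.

d = 1/p = 1/0.07590″ = 13.175 pc.
μ = 66.52 mas/yr = 0.06652 ″/yr.
v_t = 4.740 μ d = 4.740 × 0.06652 × 13.175 = 4.1541 km/s.
v = √(v_r² + v_t²) = √(2.915² + 4.1541²) = √25.7538 = 5.0748 km/s.

5.07 km/s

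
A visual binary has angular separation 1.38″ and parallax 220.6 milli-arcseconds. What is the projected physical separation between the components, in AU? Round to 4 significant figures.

6.256 AU

d = 1/p = 1/0.2206″ = 4.5331 pc.
At distance d (pc), an angle of θ arcsec spans θ·d AU: s = 1.38 × 4.5331 = 6.2557 AU.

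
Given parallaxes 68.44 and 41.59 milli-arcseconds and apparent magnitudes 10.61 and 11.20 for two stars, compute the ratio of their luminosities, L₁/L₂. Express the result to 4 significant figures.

L₁/L₂ = 0.6359

d₁ = 1/p₁ = 1/0.06844″ = 14.611 pc; d₂ = 1/p₂ = 1/0.04159″ = 24.044 pc.
M₁ = m₁ − 5 log₁₀ d₁ + 5 = 10.61 − 5.8234 + 5 = 9.7866.
M₂ = 11.20 − 6.9050 + 5 = 9.2950.
L₁/L₂ = 10^(0.4(M₂ − M₁)) = 10^(0.4 × (-0.4916)) = 10^(-0.19664) = 0.63586.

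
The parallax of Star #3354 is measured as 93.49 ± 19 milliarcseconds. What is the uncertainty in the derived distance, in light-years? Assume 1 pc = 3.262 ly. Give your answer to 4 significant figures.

d = 1/p, so σ_d = σ_p / p².
σ_d = 0.0190 / (0.09349)² = 0.0190 / 0.0087404 = 2.1738 pc = 2.1738 × 3.262 ly = 7.0909 ly.

7.091 ly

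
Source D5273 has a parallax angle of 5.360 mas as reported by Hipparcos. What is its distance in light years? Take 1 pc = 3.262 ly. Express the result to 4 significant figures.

608.6 light years

p = 5.360 mas = 0.005360 arcsec.
d = 1/p = 1/0.005360 = 186.57 pc.
In light-years: 186.57 × 3.262 = 608.59 ly.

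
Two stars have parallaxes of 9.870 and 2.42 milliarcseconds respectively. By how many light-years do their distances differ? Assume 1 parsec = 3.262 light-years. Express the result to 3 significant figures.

1020 ly

d_A = 1/0.009870″ = 101.32 pc; d_B = 1/0.002420″ = 413.22 pc.
|d_B − d_A| = |413.22 − 101.32| = 311.9 pc = 311.9 × 3.262 ly = 1017.4 ly.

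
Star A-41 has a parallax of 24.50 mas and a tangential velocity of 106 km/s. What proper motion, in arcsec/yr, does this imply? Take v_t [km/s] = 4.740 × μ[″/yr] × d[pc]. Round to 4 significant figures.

0.5479 arcsec/yr

d = 1/p = 1/0.02450″ = 40.816 pc.
μ = v_t / (4.74 d) = 106 / (4.74 × 40.816) = 106 / 193.47 = 0.54789 ″/yr.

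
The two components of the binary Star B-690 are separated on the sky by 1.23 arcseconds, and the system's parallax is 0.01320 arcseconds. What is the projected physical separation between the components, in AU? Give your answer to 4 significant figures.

d = 1/p = 1/0.01320″ = 75.758 pc.
At distance d (pc), an angle of θ arcsec spans θ·d AU: s = 1.23 × 75.758 = 93.182 AU.

93.18 AU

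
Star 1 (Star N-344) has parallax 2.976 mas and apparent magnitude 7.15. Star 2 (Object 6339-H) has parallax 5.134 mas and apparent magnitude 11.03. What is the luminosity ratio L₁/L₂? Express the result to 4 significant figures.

L₁/L₂ = 106.1

d₁ = 1/p₁ = 1/0.002976″ = 336.02 pc; d₂ = 1/p₂ = 1/0.005134″ = 194.78 pc.
M₁ = m₁ − 5 log₁₀ d₁ + 5 = 7.15 − 12.6318 + 5 = -0.4818.
M₂ = 11.03 − 11.4477 + 5 = 4.5823.
L₁/L₂ = 10^(0.4(M₂ − M₁)) = 10^(0.4 × 5.0641) = 10^2.02564 = 106.08.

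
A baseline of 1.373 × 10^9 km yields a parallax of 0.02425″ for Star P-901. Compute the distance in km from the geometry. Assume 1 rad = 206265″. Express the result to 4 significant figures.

θ = 0.02425″ = 0.02425/206265 = 1.1757 × 10^-7 rad.
d = B/θ = (1.373 × 10^9) / (1.1757 × 10^-7) = 1.1678 × 10^16 km.

1.168 × 10^16 km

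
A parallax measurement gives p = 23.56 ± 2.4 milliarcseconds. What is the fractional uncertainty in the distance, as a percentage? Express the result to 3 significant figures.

For d = 1/p, |σ_d/d| = |σ_p/p|.
σ_p/p = 2.4 / 23.56 = 0.10187 = 10.187%.

10.2%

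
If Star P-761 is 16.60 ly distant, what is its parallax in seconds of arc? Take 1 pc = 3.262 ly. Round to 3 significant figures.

0.197 arcsec

d = 16.60 ly ÷ 3.262 = 5.0889 pc.
p = 1/d = 1/5.0889 = 0.19651 arcsec.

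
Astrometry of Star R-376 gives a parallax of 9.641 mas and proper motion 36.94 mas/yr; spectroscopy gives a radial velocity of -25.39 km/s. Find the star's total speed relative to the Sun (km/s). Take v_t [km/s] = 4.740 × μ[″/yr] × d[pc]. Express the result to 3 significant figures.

31.2 km/s

d = 1/p = 1/0.009641″ = 103.72 pc.
μ = 36.94 mas/yr = 0.03694 ″/yr.
v_t = 4.740 μ d = 4.740 × 0.03694 × 103.72 = 18.161 km/s.
v = √(v_r² + v_t²) = √((-25.39)² + 18.161²) = √974.474 = 31.217 km/s.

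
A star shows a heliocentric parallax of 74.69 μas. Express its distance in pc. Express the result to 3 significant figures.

p = 74.69 μas = 0.00007469 arcsec.
d = 1/p = 1/0.00007469 = 13389 pc.

13400 pc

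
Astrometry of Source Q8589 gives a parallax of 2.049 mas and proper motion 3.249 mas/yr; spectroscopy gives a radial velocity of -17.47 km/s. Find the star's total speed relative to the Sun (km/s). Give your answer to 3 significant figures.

19.0 km/s

d = 1/p = 1/0.002049″ = 488.04 pc.
μ = 3.249 mas/yr = 0.003249 ″/yr.
v_t = 4.740 μ d = 4.740 × 0.003249 × 488.04 = 7.5159 km/s.
v = √(v_r² + v_t²) = √((-17.47)² + 7.5159²) = √361.69 = 19.018 km/s.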